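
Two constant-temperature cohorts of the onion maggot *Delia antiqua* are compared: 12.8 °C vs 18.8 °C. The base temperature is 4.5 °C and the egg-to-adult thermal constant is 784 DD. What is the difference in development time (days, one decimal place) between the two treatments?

At 12.8 °C: 784 / (12.8 − 4.5) = 784 / 8.3 = 94.458 d.
At 18.8 °C: 784 / (18.8 − 4.5) = 784 / 14.3 = 54.825 d.
Difference = |94.458 − 54.825| = 39.633 ≈ 39.6 days.

39.6 days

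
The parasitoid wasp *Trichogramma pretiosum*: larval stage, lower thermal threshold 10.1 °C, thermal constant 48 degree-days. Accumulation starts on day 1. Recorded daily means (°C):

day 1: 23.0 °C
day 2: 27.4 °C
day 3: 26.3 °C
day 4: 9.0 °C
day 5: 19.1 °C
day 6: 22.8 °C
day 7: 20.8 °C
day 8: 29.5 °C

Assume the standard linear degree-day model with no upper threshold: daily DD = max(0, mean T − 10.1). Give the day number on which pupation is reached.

Daily DD above 10.1 °C: 12.9, 17.3, 16.2, 0.0, 9.0, 12.7, 10.7, 19.4.
Cumulative: 12.9, 30.2, 46.4, 46.4, 55.4, 68.1, 78.8, 98.2.
The total first reaches 48 DD on day 5.

day 5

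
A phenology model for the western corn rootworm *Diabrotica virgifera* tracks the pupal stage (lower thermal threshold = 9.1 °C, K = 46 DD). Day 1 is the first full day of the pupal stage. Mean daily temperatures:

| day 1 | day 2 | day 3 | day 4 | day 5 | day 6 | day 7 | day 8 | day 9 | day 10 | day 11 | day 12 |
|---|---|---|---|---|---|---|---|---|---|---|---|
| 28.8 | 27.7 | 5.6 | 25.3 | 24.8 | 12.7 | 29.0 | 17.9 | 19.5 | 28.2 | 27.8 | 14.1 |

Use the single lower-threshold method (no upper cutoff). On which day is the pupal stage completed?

Daily DD above 9.1 °C: 19.7, 18.6, 0.0, 16.2, 15.7, 3.6, 19.9, 8.8, 10.4, 19.1, 18.7, 5.0.
Cumulative: 19.7, 38.3, 38.3, 54.5, 70.2, 73.8, 93.7, 102.5, 112.9, 132.0, 150.7, 155.7.
The total first reaches 46 DD on day 4.

day 4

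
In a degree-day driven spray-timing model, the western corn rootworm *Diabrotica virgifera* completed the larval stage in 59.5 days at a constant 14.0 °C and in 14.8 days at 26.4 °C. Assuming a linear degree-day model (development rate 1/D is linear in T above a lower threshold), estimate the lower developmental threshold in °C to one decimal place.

9.9 °C

Linear rate model ⇒ the product D·(T − T_b) is constant across temperatures.
59.5·(14.0 − T_b) = 14.8·(26.4 − T_b)
T_b = (59.5·14.0 − 14.8·26.4) / (59.5 − 14.8) = 442.28 / 44.7 = 9.894 °C ≈ 9.9 °C.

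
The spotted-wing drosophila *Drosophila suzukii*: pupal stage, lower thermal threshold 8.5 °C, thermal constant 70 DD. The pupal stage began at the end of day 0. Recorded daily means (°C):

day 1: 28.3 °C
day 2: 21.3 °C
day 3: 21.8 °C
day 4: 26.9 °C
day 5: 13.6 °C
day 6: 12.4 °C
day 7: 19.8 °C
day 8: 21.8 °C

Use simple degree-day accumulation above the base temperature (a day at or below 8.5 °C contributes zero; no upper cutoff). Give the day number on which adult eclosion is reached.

day 6

Daily DD above 8.5 °C: 19.8, 12.8, 13.3, 18.4, 5.1, 3.9, 11.3, 13.3.
Cumulative: 19.8, 32.6, 45.9, 64.3, 69.4, 73.3, 84.6, 97.9.
The total first reaches 70 DD on day 6.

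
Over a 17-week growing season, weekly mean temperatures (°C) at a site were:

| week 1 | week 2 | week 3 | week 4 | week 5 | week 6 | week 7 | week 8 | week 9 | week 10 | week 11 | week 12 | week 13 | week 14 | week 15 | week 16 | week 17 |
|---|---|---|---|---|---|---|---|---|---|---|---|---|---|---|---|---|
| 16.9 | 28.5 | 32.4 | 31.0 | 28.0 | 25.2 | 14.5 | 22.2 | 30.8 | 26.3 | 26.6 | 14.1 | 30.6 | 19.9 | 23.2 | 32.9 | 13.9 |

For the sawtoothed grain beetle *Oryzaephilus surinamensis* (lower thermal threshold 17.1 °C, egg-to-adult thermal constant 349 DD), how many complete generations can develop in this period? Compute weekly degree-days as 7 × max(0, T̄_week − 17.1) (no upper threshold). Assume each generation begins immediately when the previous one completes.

2 generations

Weekly DD (7 × max(0, T̄ − 17.1)): 0.0, 79.8, 107.1, 97.3, 76.3, 56.7, 0.0, 35.7, 95.9, 64.4, 66.5, 0.0, 94.5, 19.6, 42.7, 110.6, 0.0.
Season total = 947.1 DD.
Complete generations = ⌊947.1 / 349⌋ = 2.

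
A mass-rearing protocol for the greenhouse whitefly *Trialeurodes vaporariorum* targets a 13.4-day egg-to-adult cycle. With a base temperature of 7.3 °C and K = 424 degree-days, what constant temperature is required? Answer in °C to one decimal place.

Required daily accumulation = 424 / 13.4 = 31.642 DD/day.
T = T_base + 31.642 = 7.3 + 31.642 = 38.942 ≈ 38.9 °C.

38.9 °C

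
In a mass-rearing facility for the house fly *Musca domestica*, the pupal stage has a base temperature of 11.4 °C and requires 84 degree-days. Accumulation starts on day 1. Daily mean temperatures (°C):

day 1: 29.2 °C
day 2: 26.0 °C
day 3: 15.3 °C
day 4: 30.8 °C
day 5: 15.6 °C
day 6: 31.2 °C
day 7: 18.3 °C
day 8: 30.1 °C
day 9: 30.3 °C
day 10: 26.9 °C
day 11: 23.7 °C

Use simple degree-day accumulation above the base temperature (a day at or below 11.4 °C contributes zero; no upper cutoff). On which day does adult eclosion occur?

Daily DD above 11.4 °C: 17.8, 14.6, 3.9, 19.4, 4.2, 19.8, 6.9, 18.7, 18.9, 15.5, 12.3.
Cumulative: 17.8, 32.4, 36.3, 55.7, 59.9, 79.7, 86.6, 105.3, 124.2, 139.7, 152.0.
The total first reaches 84 DD on day 7.

day 7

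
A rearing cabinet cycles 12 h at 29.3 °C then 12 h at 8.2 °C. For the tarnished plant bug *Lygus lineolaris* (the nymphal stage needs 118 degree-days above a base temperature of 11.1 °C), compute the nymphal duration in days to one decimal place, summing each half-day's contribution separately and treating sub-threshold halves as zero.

13.0 days

Day half: max(0, 29.3 − 11.1) × 0.5 = 18.2 × 0.5 = 9.10 DD.
Night half: max(0, 8.2 − 11.1) × 0.5 = 0.0 × 0.5 = 0.00 DD.
Per 24 h: 9.10 DD/day.
Duration = 118 / 9.10 = 12.967 ≈ 13.0 days.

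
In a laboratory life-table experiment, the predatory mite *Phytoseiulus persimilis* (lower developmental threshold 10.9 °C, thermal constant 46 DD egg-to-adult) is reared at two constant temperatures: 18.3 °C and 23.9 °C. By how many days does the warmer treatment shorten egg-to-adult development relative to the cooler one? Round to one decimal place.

At 18.3 °C: 46 / (18.3 − 10.9) = 46 / 7.4 = 6.216 d.
At 23.9 °C: 46 / (23.9 − 10.9) = 46 / 13.0 = 3.538 d.
Difference = |6.216 − 3.538| = 2.678 ≈ 2.7 days.

2.7 days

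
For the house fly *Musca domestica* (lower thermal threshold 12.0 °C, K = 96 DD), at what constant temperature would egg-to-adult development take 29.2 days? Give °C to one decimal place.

15.3 °C

Required daily accumulation = 96 / 29.2 = 3.288 DD/day.
T = T_base + 3.288 = 12.0 + 3.288 = 15.288 ≈ 15.3 °C.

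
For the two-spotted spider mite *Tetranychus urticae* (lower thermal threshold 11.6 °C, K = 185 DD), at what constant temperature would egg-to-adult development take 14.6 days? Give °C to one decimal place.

Required daily accumulation = 185 / 14.6 = 12.671 DD/day.
T = T_base + 12.671 = 11.6 + 12.671 = 24.271 ≈ 24.3 °C.

24.3 °C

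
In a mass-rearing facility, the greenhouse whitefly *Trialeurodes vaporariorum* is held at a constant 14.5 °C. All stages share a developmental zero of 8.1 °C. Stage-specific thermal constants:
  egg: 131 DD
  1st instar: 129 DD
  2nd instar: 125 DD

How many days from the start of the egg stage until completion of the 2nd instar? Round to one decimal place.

60.2 days

Daily accumulation at 14.5 °C = 14.5 − 8.1 = 6.4 DD/day.
Total K = 131 + 129 + 125 = 385 DD.
Total duration = 385 / 6.4 = 60.156 ≈ 60.2 days.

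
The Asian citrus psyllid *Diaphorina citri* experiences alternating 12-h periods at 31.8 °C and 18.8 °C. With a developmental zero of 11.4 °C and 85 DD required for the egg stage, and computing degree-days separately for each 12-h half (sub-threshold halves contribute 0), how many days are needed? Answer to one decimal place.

6.1 days

Day half: max(0, 31.8 − 11.4) × 0.5 = 20.4 × 0.5 = 10.20 DD.
Night half: max(0, 18.8 − 11.4) × 0.5 = 7.4 × 0.5 = 3.70 DD.
Per 24 h: 13.90 DD/day.
Duration = 85 / 13.90 = 6.115 ≈ 6.1 days.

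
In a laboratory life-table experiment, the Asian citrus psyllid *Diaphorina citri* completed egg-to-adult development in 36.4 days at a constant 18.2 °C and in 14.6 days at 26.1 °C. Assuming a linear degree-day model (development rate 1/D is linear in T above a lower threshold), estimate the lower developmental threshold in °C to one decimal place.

Under the model K = D·(T − T_b), so D₁·(T₁ − T_b) = D₂·(T₂ − T_b).
36.4·(18.2 − T_b) = 14.6·(26.1 − T_b)
T_b = (36.4·18.2 − 14.6·26.1) / (36.4 − 14.6) = 281.42 / 21.8 = 12.909 °C ≈ 12.9 °C.

12.9 °C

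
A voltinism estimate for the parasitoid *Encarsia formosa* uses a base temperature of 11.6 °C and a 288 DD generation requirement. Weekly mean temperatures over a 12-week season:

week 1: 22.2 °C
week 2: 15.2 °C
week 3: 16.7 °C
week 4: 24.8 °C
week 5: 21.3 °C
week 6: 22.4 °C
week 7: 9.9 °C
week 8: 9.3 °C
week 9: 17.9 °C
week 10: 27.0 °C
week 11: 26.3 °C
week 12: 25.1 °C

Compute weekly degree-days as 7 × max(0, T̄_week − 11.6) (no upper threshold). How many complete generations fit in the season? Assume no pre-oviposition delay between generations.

Weekly DD (7 × max(0, T̄ − 11.6)): 74.2, 25.2, 35.7, 92.4, 67.9, 75.6, 0.0, 0.0, 44.1, 107.8, 102.9, 94.5.
Season total = 720.3 DD.
Complete generations = ⌊720.3 / 288⌋ = 2.

2 generations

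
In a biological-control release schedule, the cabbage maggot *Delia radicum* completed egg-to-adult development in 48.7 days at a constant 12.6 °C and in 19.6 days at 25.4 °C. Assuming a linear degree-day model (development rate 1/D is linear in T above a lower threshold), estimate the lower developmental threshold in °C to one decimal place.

Linear rate model ⇒ the product D·(T − T_b) is constant across temperatures.
48.7·(12.6 − T_b) = 19.6·(25.4 − T_b)
T_b = (48.7·12.6 − 19.6·25.4) / (48.7 − 19.6) = 115.78 / 29.1 = 3.979 °C ≈ 4.0 °C.

4.0 °C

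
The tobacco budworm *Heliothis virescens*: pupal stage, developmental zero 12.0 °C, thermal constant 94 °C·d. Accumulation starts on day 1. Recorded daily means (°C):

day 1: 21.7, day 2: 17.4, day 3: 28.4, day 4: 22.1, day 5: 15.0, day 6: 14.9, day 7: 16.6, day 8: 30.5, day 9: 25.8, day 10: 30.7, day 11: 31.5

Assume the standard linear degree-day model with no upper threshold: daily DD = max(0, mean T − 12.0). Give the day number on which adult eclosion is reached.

day 10

Daily DD above 12.0 °C: 9.7, 5.4, 16.4, 10.1, 3.0, 2.9, 4.6, 18.5, 13.8, 18.7, 19.5.
Cumulative: 9.7, 15.1, 31.5, 41.6, 44.6, 47.5, 52.1, 70.6, 84.4, 103.1, 122.6.
The total first reaches 94 DD on day 10.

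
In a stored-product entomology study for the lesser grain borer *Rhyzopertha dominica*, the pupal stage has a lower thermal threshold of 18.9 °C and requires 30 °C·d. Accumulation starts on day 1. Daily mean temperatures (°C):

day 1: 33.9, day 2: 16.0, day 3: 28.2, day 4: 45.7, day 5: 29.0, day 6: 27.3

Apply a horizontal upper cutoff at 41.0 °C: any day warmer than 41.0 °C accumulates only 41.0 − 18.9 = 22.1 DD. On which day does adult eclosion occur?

Daily DD above 18.9 °C (capped at 22.1): 15.0, 0.0, 9.3, 22.1, 10.1, 8.4.
Cumulative: 15.0, 15.0, 24.3, 46.4, 56.5, 64.9.
The total first reaches 30 DD on day 4.

day 4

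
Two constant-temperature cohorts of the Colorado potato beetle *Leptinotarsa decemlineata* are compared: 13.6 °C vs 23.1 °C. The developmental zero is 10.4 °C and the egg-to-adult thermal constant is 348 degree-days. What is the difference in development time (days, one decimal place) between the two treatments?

81.3 days

At 13.6 °C: 348 / (13.6 − 10.4) = 348 / 3.2 = 108.750 d.
At 23.1 °C: 348 / (23.1 − 10.4) = 348 / 12.7 = 27.402 d.
Difference = |108.750 − 27.402| = 81.348 ≈ 81.3 days.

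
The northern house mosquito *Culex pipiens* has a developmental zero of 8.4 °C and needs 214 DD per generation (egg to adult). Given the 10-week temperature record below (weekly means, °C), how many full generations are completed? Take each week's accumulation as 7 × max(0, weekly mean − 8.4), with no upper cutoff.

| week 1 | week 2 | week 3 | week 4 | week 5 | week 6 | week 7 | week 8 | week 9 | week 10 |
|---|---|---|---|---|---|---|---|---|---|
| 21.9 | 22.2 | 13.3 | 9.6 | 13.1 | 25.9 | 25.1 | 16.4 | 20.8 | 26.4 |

3 generations

Weekly DD (7 × max(0, T̄ − 8.4)): 94.5, 96.6, 34.3, 8.4, 32.9, 122.5, 116.9, 56.0, 86.8, 126.0.
Season total = 774.9 DD.
Complete generations = ⌊774.9 / 214⌋ = 3.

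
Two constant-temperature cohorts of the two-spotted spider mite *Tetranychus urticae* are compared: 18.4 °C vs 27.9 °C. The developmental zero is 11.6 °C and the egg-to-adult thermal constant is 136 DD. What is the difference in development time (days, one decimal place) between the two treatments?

At 18.4 °C: 136 / (18.4 − 11.6) = 136 / 6.8 = 20.000 d.
At 27.9 °C: 136 / (27.9 − 11.6) = 136 / 16.3 = 8.344 d.
Difference = |20.000 − 8.344| = 11.656 ≈ 11.7 days.

11.7 days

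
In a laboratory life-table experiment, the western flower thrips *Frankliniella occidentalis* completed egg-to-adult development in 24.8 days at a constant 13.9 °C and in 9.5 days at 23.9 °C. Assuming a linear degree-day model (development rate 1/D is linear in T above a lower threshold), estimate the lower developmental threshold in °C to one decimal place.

7.7 °C

Under the model K = D·(T − T_b), so D₁·(T₁ − T_b) = D₂·(T₂ − T_b).
24.8·(13.9 − T_b) = 9.5·(23.9 − T_b)
T_b = (24.8·13.9 − 9.5·23.9) / (24.8 − 9.5) = 117.67 / 15.3 = 7.691 °C ≈ 7.7 °C.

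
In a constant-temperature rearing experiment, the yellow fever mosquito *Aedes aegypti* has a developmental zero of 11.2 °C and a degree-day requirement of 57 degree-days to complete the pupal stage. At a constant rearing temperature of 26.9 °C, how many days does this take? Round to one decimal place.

3.6 days

Daily accumulation = 26.9 − 11.2 = 15.7 DD/day.
Duration = 57 / 15.7 = 3.631 ≈ 3.6 days.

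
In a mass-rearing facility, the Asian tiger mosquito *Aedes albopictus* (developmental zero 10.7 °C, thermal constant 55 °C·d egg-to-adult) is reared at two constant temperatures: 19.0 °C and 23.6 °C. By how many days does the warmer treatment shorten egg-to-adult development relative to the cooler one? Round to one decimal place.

At 19.0 °C: 55 / (19.0 − 10.7) = 55 / 8.3 = 6.627 d.
At 23.6 °C: 55 / (23.6 − 10.7) = 55 / 12.9 = 4.264 d.
Difference = |6.627 − 4.264| = 2.363 ≈ 2.4 days.

2.4 days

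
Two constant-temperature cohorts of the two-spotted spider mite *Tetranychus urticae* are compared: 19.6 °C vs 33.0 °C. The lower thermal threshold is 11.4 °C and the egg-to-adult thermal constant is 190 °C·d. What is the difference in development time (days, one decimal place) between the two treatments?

At 19.6 °C: 190 / (19.6 − 11.4) = 190 / 8.2 = 23.171 d.
At 33.0 °C: 190 / (33.0 − 11.4) = 190 / 21.6 = 8.796 d.
Difference = |23.171 − 8.796| = 14.374 ≈ 14.4 days.

14.4 days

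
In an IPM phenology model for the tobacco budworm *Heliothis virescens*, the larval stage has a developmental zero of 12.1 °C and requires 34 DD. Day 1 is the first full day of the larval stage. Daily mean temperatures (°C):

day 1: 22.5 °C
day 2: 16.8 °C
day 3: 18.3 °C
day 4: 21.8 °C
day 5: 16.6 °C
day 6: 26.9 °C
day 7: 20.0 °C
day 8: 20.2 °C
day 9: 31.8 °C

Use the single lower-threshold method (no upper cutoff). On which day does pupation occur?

Daily DD above 12.1 °C: 10.4, 4.7, 6.2, 9.7, 4.5, 14.8, 7.9, 8.1, 19.7.
Cumulative: 10.4, 15.1, 21.3, 31.0, 35.5, 50.3, 58.2, 66.3, 86.0.
The total first reaches 34 DD on day 5.

day 5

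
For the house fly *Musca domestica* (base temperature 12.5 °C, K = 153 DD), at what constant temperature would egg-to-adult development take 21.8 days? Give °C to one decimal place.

19.5 °C

Required daily accumulation = 153 / 21.8 = 7.018 DD/day.
T = T_base + 7.018 = 12.5 + 7.018 = 19.518 ≈ 19.5 °C.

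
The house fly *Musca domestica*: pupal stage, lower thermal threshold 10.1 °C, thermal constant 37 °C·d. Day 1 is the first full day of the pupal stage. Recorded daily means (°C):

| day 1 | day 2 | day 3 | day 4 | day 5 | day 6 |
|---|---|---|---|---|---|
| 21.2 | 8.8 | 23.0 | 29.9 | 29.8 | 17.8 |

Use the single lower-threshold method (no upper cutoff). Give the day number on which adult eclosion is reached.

day 4

Daily DD above 10.1 °C: 11.1, 0.0, 12.9, 19.8, 19.7, 7.7.
Cumulative: 11.1, 11.1, 24.0, 43.8, 63.5, 71.2.
The total first reaches 37 DD on day 4.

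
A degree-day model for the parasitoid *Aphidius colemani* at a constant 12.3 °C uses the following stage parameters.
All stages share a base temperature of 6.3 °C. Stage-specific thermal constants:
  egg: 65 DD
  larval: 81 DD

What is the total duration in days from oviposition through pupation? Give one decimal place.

24.3 days

Daily accumulation at 12.3 °C = 12.3 − 6.3 = 6.0 DD/day.
Total K = 65 + 81 = 146 DD.
Total duration = 146 / 6.0 = 24.333 ≈ 24.3 days.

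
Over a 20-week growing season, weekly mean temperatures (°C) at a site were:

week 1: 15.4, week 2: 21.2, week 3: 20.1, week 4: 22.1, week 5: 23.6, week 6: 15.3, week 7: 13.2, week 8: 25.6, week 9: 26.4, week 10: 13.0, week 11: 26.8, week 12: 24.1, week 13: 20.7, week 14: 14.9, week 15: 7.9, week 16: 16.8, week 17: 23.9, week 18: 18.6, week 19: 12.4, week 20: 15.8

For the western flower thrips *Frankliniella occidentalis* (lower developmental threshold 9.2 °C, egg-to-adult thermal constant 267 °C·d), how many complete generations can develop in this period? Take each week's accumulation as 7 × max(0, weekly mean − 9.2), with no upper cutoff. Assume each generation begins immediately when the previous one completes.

5 generations

Weekly DD (7 × max(0, T̄ − 9.2)): 43.4, 84.0, 76.3, 90.3, 100.8, 42.7, 28.0, 114.8, 120.4, 26.6, 123.2, 104.3, 80.5, 39.9, 0.0, 53.2, 102.9, 65.8, 22.4, 46.2.
Season total = 1365.7 DD.
Complete generations = ⌊1365.7 / 267⌋ = 5.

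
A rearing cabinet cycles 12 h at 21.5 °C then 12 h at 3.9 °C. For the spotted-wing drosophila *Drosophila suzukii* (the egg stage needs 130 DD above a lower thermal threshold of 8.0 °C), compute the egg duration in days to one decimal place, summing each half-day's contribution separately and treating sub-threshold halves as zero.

Day half: max(0, 21.5 − 8.0) × 0.5 = 13.5 × 0.5 = 6.75 DD.
Night half: max(0, 3.9 − 8.0) × 0.5 = 0.0 × 0.5 = 0.00 DD.
Per 24 h: 6.75 DD/day.
Duration = 130 / 6.75 = 19.259 ≈ 19.3 days.

19.3 days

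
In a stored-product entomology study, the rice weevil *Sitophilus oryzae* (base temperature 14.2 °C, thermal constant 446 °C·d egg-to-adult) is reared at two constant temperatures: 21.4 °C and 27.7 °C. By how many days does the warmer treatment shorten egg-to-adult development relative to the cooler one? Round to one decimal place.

At 21.4 °C: 446 / (21.4 − 14.2) = 446 / 7.2 = 61.944 d.
At 27.7 °C: 446 / (27.7 − 14.2) = 446 / 13.5 = 33.037 d.
Difference = |61.944 − 33.037| = 28.907 ≈ 28.9 days.

28.9 days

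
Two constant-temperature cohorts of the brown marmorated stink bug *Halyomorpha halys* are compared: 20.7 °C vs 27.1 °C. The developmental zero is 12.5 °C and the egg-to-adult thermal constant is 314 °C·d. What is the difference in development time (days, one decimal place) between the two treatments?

16.8 days

At 20.7 °C: 314 / (20.7 − 12.5) = 314 / 8.2 = 38.293 d.
At 27.1 °C: 314 / (27.1 − 12.5) = 314 / 14.6 = 21.507 d.
Difference = |38.293 − 21.507| = 16.786 ≈ 16.8 days.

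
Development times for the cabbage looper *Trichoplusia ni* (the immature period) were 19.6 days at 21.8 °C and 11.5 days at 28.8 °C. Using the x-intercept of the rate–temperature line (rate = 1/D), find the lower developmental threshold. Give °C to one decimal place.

Equal thermal constants: D₁(T₁ − T_b) = D₂(T₂ − T_b).
19.6·(21.8 − T_b) = 11.5·(28.8 − T_b)
T_b = (19.6·21.8 − 11.5·28.8) / (19.6 − 11.5) = 96.08 / 8.1 = 11.862 °C ≈ 11.9 °C.

11.9 °C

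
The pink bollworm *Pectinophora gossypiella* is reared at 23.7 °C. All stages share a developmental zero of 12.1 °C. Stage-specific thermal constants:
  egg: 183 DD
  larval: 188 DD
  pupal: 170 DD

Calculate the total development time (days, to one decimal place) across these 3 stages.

46.6 days

Daily accumulation at 23.7 °C = 23.7 − 12.1 = 11.6 DD/day.
Total K = 183 + 188 + 170 = 541 DD.
Total duration = 541 / 11.6 = 46.638 ≈ 46.6 days.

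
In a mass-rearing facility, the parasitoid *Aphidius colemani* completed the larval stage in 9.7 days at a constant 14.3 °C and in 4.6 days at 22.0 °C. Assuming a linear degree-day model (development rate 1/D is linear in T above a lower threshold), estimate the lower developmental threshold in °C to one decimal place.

7.4 °C

Under the model K = D·(T − T_b), so D₁·(T₁ − T_b) = D₂·(T₂ − T_b).
9.7·(14.3 − T_b) = 4.6·(22.0 − T_b)
T_b = (9.7·14.3 − 4.6·22.0) / (9.7 − 4.6) = 37.51 / 5.1 = 7.355 °C ≈ 7.4 °C.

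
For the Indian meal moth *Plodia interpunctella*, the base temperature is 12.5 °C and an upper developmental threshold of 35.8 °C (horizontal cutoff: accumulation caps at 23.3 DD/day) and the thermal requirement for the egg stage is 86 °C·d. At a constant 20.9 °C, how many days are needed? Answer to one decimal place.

Daily accumulation = 20.9 − 12.5 = 8.4 DD/day.
Duration = 86 / 8.4 = 10.238 ≈ 10.2 days.

10.2 days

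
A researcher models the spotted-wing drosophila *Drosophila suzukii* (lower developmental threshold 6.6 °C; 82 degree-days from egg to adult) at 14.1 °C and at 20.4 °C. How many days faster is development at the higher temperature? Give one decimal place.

5.0 days

At 14.1 °C: 82 / (14.1 − 6.6) = 82 / 7.5 = 10.933 d.
At 20.4 °C: 82 / (20.4 − 6.6) = 82 / 13.8 = 5.942 d.
Difference = |10.933 − 5.942| = 4.991 ≈ 5.0 days.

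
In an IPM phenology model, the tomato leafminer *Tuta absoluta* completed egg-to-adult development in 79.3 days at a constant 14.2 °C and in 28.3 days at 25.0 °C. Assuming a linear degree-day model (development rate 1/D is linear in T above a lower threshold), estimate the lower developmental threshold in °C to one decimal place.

Equal thermal constants: D₁(T₁ − T_b) = D₂(T₂ − T_b).
79.3·(14.2 − T_b) = 28.3·(25.0 − T_b)
T_b = (79.3·14.2 − 28.3·25.0) / (79.3 − 28.3) = 418.56 / 51.0 = 8.207 °C ≈ 8.2 °C.

8.2 °C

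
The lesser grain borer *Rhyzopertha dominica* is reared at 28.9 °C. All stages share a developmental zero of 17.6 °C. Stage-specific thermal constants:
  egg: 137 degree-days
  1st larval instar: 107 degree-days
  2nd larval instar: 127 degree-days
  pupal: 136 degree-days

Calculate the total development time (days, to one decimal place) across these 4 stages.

44.9 days

Daily accumulation at 28.9 °C = 28.9 − 17.6 = 11.3 DD/day.
Total K = 137 + 107 + 127 + 136 = 507 DD.
Total duration = 507 / 11.3 = 44.867 ≈ 44.9 days.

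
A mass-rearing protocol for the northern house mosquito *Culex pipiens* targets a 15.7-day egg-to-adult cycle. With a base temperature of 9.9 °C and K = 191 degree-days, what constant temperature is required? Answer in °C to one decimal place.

Required daily accumulation = 191 / 15.7 = 12.166 DD/day.
T = T_base + 12.166 = 9.9 + 12.166 = 22.066 ≈ 22.1 °C.

22.1 °C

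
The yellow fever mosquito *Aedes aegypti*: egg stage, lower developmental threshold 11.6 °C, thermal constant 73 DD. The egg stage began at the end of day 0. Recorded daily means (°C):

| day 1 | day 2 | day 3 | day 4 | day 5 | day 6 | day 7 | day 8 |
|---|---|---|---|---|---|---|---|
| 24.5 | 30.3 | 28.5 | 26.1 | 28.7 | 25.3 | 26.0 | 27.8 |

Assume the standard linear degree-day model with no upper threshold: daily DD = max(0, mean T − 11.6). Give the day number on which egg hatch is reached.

Daily DD above 11.6 °C: 12.9, 18.7, 16.9, 14.5, 17.1, 13.7, 14.4, 16.2.
Cumulative: 12.9, 31.6, 48.5, 63.0, 80.1, 93.8, 108.2, 124.4.
The total first reaches 73 DD on day 5.

day 5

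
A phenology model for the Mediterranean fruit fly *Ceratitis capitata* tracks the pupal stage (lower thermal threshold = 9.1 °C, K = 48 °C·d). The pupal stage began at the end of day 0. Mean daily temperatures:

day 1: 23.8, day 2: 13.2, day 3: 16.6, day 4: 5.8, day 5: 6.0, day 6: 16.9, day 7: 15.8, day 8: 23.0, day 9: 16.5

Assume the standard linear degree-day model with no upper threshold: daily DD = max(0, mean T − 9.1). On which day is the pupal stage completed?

Daily DD above 9.1 °C: 14.7, 4.1, 7.5, 0.0, 0.0, 7.8, 6.7, 13.9, 7.4.
Cumulative: 14.7, 18.8, 26.3, 26.3, 26.3, 34.1, 40.8, 54.7, 62.1.
The total first reaches 48 DD on day 8.

day 8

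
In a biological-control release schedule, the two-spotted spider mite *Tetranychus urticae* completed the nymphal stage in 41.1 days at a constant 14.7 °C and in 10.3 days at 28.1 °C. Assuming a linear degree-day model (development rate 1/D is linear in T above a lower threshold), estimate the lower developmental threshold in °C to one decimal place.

10.2 °C

Under the model K = D·(T − T_b), so D₁·(T₁ − T_b) = D₂·(T₂ − T_b).
41.1·(14.7 − T_b) = 10.3·(28.1 − T_b)
T_b = (41.1·14.7 − 10.3·28.1) / (41.1 − 10.3) = 314.74 / 30.8 = 10.219 °C ≈ 10.2 °C.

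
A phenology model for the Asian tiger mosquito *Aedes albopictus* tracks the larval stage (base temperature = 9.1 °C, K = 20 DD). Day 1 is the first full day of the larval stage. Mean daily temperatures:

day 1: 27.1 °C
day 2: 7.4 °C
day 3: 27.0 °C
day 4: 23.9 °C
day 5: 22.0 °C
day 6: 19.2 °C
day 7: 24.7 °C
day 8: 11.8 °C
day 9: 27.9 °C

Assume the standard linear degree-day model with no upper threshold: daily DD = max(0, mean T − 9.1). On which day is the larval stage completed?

Daily DD above 9.1 °C: 18.0, 0.0, 17.9, 14.8, 12.9, 10.1, 15.6, 2.7, 18.8.
Cumulative: 18.0, 18.0, 35.9, 50.7, 63.6, 73.7, 89.3, 92.0, 110.8.
The total first reaches 20 DD on day 3.

day 3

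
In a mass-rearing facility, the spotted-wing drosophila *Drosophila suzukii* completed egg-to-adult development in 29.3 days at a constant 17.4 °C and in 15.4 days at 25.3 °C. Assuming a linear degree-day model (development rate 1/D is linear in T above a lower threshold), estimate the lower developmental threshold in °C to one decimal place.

Equal thermal constants: D₁(T₁ − T_b) = D₂(T₂ − T_b).
29.3·(17.4 − T_b) = 15.4·(25.3 − T_b)
T_b = (29.3·17.4 − 15.4·25.3) / (29.3 − 15.4) = 120.20 / 13.9 = 8.647 °C ≈ 8.6 °C.

8.6 °C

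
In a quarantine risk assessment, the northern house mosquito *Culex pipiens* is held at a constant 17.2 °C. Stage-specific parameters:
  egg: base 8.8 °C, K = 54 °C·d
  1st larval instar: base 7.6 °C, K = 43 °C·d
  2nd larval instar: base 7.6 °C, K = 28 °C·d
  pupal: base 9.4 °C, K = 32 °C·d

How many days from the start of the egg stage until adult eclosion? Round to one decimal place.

17.9 days

egg: 54 / (17.2 − 8.8) = 54 / 8.4 = 6.429 d.
1st larval instar: 43 / (17.2 − 7.6) = 43 / 9.6 = 4.479 d.
2nd larval instar: 28 / (17.2 − 7.6) = 28 / 9.6 = 2.917 d.
pupal: 32 / (17.2 − 9.4) = 32 / 7.8 = 4.103 d.
Sum = 17.927 ≈ 17.9 days.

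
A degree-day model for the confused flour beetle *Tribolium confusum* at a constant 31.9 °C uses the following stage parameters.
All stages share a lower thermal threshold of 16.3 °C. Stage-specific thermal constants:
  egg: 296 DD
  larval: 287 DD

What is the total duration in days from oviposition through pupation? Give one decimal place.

37.4 days

Daily accumulation at 31.9 °C = 31.9 − 16.3 = 15.6 DD/day.
Total K = 296 + 287 = 583 DD.
Total duration = 583 / 15.6 = 37.372 ≈ 37.4 days.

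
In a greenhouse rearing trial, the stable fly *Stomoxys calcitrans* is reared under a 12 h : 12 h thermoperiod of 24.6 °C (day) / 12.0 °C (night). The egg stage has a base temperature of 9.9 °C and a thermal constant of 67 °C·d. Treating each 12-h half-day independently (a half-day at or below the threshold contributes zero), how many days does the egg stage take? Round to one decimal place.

8.0 days

Day half: max(0, 24.6 − 9.9) × 0.5 = 14.7 × 0.5 = 7.35 DD.
Night half: max(0, 12.0 − 9.9) × 0.5 = 2.1 × 0.5 = 1.05 DD.
Per 24 h: 8.40 DD/day.
Duration = 67 / 8.40 = 7.976 ≈ 8.0 days.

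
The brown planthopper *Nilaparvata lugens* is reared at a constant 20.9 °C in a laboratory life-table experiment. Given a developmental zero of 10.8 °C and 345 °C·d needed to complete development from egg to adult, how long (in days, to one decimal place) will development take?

34.2 days

Daily accumulation = 20.9 − 10.8 = 10.1 DD/day.
Duration = 345 / 10.1 = 34.158 ≈ 34.2 days.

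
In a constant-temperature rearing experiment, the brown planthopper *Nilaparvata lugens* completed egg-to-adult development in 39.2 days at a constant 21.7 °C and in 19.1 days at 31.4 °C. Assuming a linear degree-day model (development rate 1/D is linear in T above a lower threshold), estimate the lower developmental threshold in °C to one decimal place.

Equal thermal constants: D₁(T₁ − T_b) = D₂(T₂ − T_b).
39.2·(21.7 − T_b) = 19.1·(31.4 − T_b)
T_b = (39.2·21.7 − 19.1·31.4) / (39.2 − 19.1) = 250.90 / 20.1 = 12.483 °C ≈ 12.5 °C.

12.5 °C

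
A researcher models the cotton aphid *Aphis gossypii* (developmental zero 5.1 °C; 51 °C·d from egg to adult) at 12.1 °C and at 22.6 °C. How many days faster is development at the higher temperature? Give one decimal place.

At 12.1 °C: 51 / (12.1 − 5.1) = 51 / 7.0 = 7.286 d.
At 22.6 °C: 51 / (22.6 − 5.1) = 51 / 17.5 = 2.914 d.
Difference = |7.286 − 2.914| = 4.371 ≈ 4.4 days.

4.4 days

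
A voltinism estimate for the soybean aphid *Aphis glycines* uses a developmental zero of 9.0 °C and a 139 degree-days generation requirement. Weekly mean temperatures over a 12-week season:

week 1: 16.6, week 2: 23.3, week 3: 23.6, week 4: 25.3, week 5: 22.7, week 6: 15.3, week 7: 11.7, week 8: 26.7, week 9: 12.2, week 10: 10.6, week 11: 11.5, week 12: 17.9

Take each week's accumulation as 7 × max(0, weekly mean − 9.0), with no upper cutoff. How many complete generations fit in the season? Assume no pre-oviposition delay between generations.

5 generations

Weekly DD (7 × max(0, T̄ − 9.0)): 53.2, 100.1, 102.2, 114.1, 95.9, 44.1, 18.9, 123.9, 22.4, 11.2, 17.5, 62.3.
Season total = 765.8 DD.
Complete generations = ⌊765.8 / 139⌋ = 5.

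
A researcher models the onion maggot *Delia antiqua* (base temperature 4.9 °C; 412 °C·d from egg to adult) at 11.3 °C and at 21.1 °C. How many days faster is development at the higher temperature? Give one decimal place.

At 11.3 °C: 412 / (11.3 − 4.9) = 412 / 6.4 = 64.375 d.
At 21.1 °C: 412 / (21.1 − 4.9) = 412 / 16.2 = 25.432 d.
Difference = |64.375 − 25.432| = 38.943 ≈ 38.9 days.

38.9 days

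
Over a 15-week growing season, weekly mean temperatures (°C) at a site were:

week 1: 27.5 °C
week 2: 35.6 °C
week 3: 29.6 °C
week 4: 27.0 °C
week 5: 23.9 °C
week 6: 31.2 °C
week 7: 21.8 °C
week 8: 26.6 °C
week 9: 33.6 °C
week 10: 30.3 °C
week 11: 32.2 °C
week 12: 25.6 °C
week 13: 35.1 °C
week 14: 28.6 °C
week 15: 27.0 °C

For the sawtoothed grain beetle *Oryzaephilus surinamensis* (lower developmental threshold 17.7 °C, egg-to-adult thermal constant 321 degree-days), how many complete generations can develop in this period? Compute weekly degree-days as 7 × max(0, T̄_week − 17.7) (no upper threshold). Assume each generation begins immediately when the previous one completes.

Weekly DD (7 × max(0, T̄ − 17.7)): 68.6, 125.3, 83.3, 65.1, 43.4, 94.5, 28.7, 62.3, 111.3, 88.2, 101.5, 55.3, 121.8, 76.3, 65.1.
Season total = 1190.7 DD.
Complete generations = ⌊1190.7 / 321⌋ = 3.

3 generations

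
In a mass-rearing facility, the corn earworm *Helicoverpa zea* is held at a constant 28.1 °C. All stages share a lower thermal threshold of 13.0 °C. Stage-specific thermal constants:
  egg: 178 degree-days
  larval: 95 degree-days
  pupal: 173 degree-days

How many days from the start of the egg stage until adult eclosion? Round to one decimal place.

Daily accumulation at 28.1 °C = 28.1 − 13.0 = 15.1 DD/day.
Total K = 178 + 95 + 173 = 446 DD.
Total duration = 446 / 15.1 = 29.536 ≈ 29.5 days.

29.5 days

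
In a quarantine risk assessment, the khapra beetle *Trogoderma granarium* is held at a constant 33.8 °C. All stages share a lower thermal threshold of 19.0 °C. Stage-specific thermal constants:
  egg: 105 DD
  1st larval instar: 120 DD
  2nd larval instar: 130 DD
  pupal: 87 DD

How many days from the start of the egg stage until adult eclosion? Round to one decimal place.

Daily accumulation at 33.8 °C = 33.8 − 19.0 = 14.8 DD/day.
Total K = 105 + 120 + 130 + 87 = 442 DD.
Total duration = 442 / 14.8 = 29.865 ≈ 29.9 days.

29.9 days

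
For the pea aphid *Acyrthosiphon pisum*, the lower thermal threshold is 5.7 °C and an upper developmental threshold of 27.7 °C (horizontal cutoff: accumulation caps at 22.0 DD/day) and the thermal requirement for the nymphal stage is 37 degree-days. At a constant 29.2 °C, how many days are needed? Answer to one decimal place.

1.7 days

Temperature 29.2 °C exceeds the upper threshold, so daily accumulation caps at 27.7 − 5.7 = 22.0 DD/day.
Duration = 37 / 22.0 = 1.682 ≈ 1.7 days.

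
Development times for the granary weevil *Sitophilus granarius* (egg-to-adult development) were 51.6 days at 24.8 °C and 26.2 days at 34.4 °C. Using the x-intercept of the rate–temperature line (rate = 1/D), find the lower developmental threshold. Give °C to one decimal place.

14.9 °C

Linear rate model ⇒ the product D·(T − T_b) is constant across temperatures.
51.6·(24.8 − T_b) = 26.2·(34.4 − T_b)
T_b = (51.6·24.8 − 26.2·34.4) / (51.6 − 26.2) = 378.40 / 25.4 = 14.898 °C ≈ 14.9 °C.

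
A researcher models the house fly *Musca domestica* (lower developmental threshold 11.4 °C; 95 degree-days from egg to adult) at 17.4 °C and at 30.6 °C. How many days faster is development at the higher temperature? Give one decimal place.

At 17.4 °C: 95 / (17.4 − 11.4) = 95 / 6.0 = 15.833 d.
At 30.6 °C: 95 / (30.6 − 11.4) = 95 / 19.2 = 4.948 d.
Difference = |15.833 − 4.948| = 10.885 ≈ 10.9 days.

10.9 days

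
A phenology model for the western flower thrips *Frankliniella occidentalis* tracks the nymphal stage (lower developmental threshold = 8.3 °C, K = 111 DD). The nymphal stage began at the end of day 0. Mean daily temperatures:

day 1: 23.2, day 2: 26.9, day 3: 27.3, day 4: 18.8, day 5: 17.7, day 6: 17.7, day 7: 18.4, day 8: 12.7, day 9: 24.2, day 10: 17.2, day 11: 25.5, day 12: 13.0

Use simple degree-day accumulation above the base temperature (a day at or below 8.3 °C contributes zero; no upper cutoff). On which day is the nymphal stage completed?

Daily DD above 8.3 °C: 14.9, 18.6, 19.0, 10.5, 9.4, 9.4, 10.1, 4.4, 15.9, 8.9, 17.2, 4.7.
Cumulative: 14.9, 33.5, 52.5, 63.0, 72.4, 81.8, 91.9, 96.3, 112.2, 121.1, 138.3, 143.0.
The total first reaches 111 DD on day 9.

day 9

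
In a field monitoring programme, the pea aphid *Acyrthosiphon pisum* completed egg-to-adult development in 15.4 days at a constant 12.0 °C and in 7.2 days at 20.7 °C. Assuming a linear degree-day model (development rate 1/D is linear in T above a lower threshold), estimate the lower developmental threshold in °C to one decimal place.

4.4 °C

Equal thermal constants: D₁(T₁ − T_b) = D₂(T₂ − T_b).
15.4·(12.0 − T_b) = 7.2·(20.7 − T_b)
T_b = (15.4·12.0 − 7.2·20.7) / (15.4 − 7.2) = 35.76 / 8.2 = 4.361 °C ≈ 4.4 °C.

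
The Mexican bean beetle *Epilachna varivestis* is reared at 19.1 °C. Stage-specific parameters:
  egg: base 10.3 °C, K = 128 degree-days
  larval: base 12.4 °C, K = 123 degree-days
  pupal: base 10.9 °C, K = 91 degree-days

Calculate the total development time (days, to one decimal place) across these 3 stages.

egg: 128 / (19.1 − 10.3) = 128 / 8.8 = 14.545 d.
larval: 123 / (19.1 − 12.4) = 123 / 6.7 = 18.358 d.
pupal: 91 / (19.1 − 10.9) = 91 / 8.2 = 11.098 d.
Sum = 44.001 ≈ 44.0 days.

44.0 days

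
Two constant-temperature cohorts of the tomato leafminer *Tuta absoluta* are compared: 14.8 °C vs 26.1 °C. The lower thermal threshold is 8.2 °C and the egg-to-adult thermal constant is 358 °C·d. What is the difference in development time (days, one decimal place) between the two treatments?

At 14.8 °C: 358 / (14.8 − 8.2) = 358 / 6.6 = 54.242 d.
At 26.1 °C: 358 / (26.1 − 8.2) = 358 / 17.9 = 20.000 d.
Difference = |54.242 − 20.000| = 34.242 ≈ 34.2 days.

34.2 days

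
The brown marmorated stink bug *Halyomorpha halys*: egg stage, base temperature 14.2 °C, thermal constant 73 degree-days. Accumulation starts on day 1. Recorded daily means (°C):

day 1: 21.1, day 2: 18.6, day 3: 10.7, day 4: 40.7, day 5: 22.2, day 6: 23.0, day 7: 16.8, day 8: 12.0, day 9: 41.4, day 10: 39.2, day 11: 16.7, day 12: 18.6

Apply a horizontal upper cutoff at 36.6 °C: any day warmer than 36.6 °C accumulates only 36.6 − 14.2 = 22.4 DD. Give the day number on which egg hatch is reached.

Daily DD above 14.2 °C (capped at 22.4): 6.9, 4.4, 0.0, 22.4, 8.0, 8.8, 2.6, 0.0, 22.4, 22.4, 2.5, 4.4.
Cumulative: 6.9, 11.3, 11.3, 33.7, 41.7, 50.5, 53.1, 53.1, 75.5, 97.9, 100.4, 104.8.
The total first reaches 73 DD on day 9.

day 9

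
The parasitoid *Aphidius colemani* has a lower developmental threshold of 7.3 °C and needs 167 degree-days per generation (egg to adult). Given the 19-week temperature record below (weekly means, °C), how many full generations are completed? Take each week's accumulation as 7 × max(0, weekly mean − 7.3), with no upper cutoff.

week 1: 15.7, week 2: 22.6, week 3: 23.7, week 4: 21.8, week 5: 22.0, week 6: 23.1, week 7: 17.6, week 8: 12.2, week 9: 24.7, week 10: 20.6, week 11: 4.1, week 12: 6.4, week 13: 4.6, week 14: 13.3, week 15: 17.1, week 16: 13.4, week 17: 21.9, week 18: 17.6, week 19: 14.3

7 generations

Weekly DD (7 × max(0, T̄ − 7.3)): 58.8, 107.1, 114.8, 101.5, 102.9, 110.6, 72.1, 34.3, 121.8, 93.1, 0.0, 0.0, 0.0, 42.0, 68.6, 42.7, 102.2, 72.1, 49.0.
Season total = 1293.6 DD.
Complete generations = ⌊1293.6 / 167⌋ = 7.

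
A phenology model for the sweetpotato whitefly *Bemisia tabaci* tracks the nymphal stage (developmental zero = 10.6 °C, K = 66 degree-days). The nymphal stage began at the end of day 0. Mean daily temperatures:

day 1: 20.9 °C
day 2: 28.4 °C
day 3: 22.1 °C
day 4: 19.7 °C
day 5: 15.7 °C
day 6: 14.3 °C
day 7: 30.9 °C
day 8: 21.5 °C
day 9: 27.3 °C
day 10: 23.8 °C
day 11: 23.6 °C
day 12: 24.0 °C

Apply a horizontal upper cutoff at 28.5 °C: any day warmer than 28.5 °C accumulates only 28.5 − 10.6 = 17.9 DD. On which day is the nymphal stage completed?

Daily DD above 10.6 °C (capped at 17.9): 10.3, 17.8, 11.5, 9.1, 5.1, 3.7, 17.9, 10.9, 16.7, 13.2, 13.0, 13.4.
Cumulative: 10.3, 28.1, 39.6, 48.7, 53.8, 57.5, 75.4, 86.3, 103.0, 116.2, 129.2, 142.6.
The total first reaches 66 DD on day 7.

day 7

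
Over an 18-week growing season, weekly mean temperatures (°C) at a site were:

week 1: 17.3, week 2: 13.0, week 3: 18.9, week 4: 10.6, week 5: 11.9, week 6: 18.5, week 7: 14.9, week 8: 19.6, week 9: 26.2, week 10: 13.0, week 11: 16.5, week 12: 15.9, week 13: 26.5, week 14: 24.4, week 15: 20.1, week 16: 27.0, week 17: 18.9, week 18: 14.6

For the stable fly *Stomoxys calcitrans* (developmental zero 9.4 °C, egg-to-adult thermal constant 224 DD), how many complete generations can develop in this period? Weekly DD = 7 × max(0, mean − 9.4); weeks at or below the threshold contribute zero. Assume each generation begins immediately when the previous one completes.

4 generations

Weekly DD (7 × max(0, T̄ − 9.4)): 55.3, 25.2, 66.5, 8.4, 17.5, 63.7, 38.5, 71.4, 117.6, 25.2, 49.7, 45.5, 119.7, 105.0, 74.9, 123.2, 66.5, 36.4.
Season total = 1110.2 DD.
Complete generations = ⌊1110.2 / 224⌋ = 4.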